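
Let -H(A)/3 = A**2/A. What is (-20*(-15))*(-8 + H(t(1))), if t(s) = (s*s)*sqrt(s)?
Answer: -3300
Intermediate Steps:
t(s) = s**(5/2) (t(s) = s**2*sqrt(s) = s**(5/2))
H(A) = -3*A (H(A) = -3*A**2/A = -3*A)
(-20*(-15))*(-8 + H(t(1))) = (-20*(-15))*(-8 - 3*1**(5/2)) = 300*(-8 - 3*1) = 300*(-8 - 3) = 300*(-11) = -3300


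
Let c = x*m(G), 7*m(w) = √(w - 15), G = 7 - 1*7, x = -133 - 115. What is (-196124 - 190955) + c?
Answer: -387079 - 248*I*√15/7 ≈ -3.8708e+5 - 137.21*I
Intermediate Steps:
x = -248
G = 0 (G = 7 - 7 = 0)
m(w) = √(-15 + w)/7 (m(w) = √(w - 15)/7 = √(-15 + w)/7)
c = -248*I*√15/7 (c = -248*√(-15 + 0)/7 = -248*√(-15)/7 = -248*I*√15/7 ≈ -137.21*I)
(-196124 - 190955) + c = (-196124 - 190955) - 248*I*√15/7 = -387079 - 248*I*√15/7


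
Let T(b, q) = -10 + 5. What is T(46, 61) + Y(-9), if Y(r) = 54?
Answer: 49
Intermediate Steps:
T(b, q) = -5
T(46, 61) + Y(-9) = -5 + 54 = 49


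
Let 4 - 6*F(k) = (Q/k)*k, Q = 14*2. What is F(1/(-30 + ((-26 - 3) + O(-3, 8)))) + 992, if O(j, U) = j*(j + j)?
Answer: 988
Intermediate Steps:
Q = 28
O(j, U) = 2*j² (O(j, U) = j*(2*j) = 2*j²)
F(k) = -4 (F(k) = ⅔ - 28/k*k/6 = ⅔ - ⅙*28 = ⅔ - 14/3 = -4)
F(1/(-30 + ((-26 - 3) + O(-3, 8)))) + 992 = -4 + 992 = 988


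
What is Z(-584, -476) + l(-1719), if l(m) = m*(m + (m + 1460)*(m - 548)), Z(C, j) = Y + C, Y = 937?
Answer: -1006360693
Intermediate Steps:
Z(C, j) = 937 + C
l(m) = m*(m + (-548 + m)*(1460 + m)) (l(m) = m*(m + (1460 + m)*(-548 + m)) = m*(m + (-548 + m)*(1460 + m)))
Z(-584, -476) + l(-1719) = (937 - 584) - 1719*(-800080 + (-1719)² + 913*(-1719)) = 353 - 1719*(-800080 + 2954961 - 1569447) = 353 - 1719*585434 = 353 - 1006361046 = -1006360693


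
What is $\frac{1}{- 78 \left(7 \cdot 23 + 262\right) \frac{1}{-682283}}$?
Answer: $\frac{682283}{32994} \approx 20.679$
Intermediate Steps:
$\frac{1}{- 78 \left(7 \cdot 23 + 262\right) \frac{1}{-682283}} = \frac{1}{- 78 \left(161 + 262\right) \left(- \frac{1}{682283}\right)} = \frac{1}{\left(-78\right) 423 \left(- \frac{1}{682283}\right)} = \frac{1}{\left(-32994\right) \left(- \frac{1}{682283}\right)} = \frac{1}{\frac{32994}{682283}} = \frac{682283}{32994}$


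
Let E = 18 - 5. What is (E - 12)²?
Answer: 1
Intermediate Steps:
E = 13
(E - 12)² = (13 - 12)² = 1² = 1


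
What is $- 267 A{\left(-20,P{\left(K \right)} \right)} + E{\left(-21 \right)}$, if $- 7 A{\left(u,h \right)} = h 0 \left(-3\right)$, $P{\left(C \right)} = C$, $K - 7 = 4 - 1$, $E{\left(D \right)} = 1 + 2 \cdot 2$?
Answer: $5$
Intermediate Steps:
$E{\left(D \right)} = 5$ ($E{\left(D \right)} = 1 + 4 = 5$)
$K = 10$ ($K = 7 + \left(4 - 1\right) = 7 + 3 = 10$)
$A{\left(u,h \right)} = 0$ ($A{\left(u,h \right)} = - \frac{h 0 \left(-3\right)}{7} = - \frac{0 \left(-3\right)}{7} = \left(- \frac{1}{7}\right) 0 = 0$)
$- 267 A{\left(-20,P{\left(K \right)} \right)} + E{\left(-21 \right)} = \left(-267\right) 0 + 5 = 0 + 5 = 5$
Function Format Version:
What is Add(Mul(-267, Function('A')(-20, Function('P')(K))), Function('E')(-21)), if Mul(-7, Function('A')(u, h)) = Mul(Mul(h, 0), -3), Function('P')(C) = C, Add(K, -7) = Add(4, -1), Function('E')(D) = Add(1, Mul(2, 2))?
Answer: 5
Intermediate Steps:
Function('E')(D) = 5 (Function('E')(D) = Add(1, 4) = 5)
K = 10 (K = Add(7, Add(4, -1)) = Add(7, 3) = 10)
Function('A')(u, h) = 0 (Function('A')(u, h) = Mul(Rational(-1, 7), Mul(Mul(h, 0), -3)) = Mul(Rational(-1, 7), Mul(0, -3)) = Mul(Rational(-1, 7), 0) = 0)
Add(Mul(-267, Function('A')(-20, Function('P')(K))), Function('E')(-21)) = Add(Mul(-267, 0), 5) = Add(0, 5) = 5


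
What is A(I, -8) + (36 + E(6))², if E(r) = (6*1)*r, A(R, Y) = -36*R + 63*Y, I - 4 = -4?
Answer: 4680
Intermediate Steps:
I = 0 (I = 4 - 4 = 0)
E(r) = 6*r
A(I, -8) + (36 + E(6))² = (-36*0 + 63*(-8)) + (36 + 6*6)² = (0 - 504) + (36 + 36)² = -504 + 72² = -504 + 5184 = 4680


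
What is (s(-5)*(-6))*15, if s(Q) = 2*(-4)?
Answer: 720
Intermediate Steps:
s(Q) = -8
(s(-5)*(-6))*15 = -8*(-6)*15 = 48*15 = 720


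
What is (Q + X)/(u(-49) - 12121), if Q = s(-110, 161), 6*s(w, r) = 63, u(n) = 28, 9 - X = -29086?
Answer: -58211/24186 ≈ -2.4068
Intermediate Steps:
X = 29095 (X = 9 - 1*(-29086) = 9 + 29086 = 29095)
s(w, r) = 21/2 (s(w, r) = (⅙)*63 = 21/2)
Q = 21/2 ≈ 10.500
(Q + X)/(u(-49) - 12121) = (21/2 + 29095)/(28 - 12121) = (58211/2)/(-12093) = (58211/2)*(-1/12093) = -58211/24186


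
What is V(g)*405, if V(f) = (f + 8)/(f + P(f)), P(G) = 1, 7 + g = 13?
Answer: 810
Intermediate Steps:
g = 6 (g = -7 + 13 = 6)
V(f) = (8 + f)/(1 + f) (V(f) = (f + 8)/(f + 1) = (8 + f)/(1 + f))
V(g)*405 = ((8 + 6)/(1 + 6))*405 = (14/7)*405 = ((1/7)*14)*405 = 2*405 = 810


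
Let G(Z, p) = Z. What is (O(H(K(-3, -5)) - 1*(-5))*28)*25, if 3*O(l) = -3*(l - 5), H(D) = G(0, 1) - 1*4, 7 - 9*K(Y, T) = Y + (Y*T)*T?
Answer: 2800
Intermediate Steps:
K(Y, T) = 7/9 - Y/9 - Y*T²/9 (K(Y, T) = 7/9 - (Y + (Y*T)*T)/9 = 7/9 - (Y + (T*Y)*T)/9 = 7/9 - (Y + Y*T²)/9 = 7/9 + (-Y/9 - Y*T²/9) = 7/9 - Y/9 - Y*T²/9)
H(D) = -4 (H(D) = 0 - 1*4 = 0 - 4 = -4)
O(l) = 5 - l (O(l) = (-3*(l - 5))/3 = (-3*(-5 + l))/3 = (15 - 3*l)/3 = 5 - l)
(O(H(K(-3, -5)) - 1*(-5))*28)*25 = ((5 - (-4 - 1*(-5)))*28)*25 = ((5 - (-4 + 5))*28)*25 = ((5 - 1*1)*28)*25 = ((5 - 1)*28)*25 = (4*28)*25 = 112*25 = 2800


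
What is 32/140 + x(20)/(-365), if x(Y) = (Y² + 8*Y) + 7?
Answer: -677/511 ≈ -1.3249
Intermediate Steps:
x(Y) = 7 + Y² + 8*Y
32/140 + x(20)/(-365) = 32/140 + (7 + 20² + 8*20)/(-365) = 32*(1/140) + (7 + 400 + 160)*(-1/365) = 8/35 + 567*(-1/365) = 8/35 - 567/365 = -677/511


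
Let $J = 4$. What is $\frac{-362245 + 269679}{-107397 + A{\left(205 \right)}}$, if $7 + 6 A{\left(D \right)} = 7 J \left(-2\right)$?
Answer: $\frac{185132}{214815} \approx 0.86182$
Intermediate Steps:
$A{\left(D \right)} = - \frac{21}{2}$ ($A{\left(D \right)} = - \frac{7}{6} + \frac{7 \cdot 4 \left(-2\right)}{6} = - \frac{7}{6} + \frac{28 \left(-2\right)}{6} = - \frac{7}{6} + \frac{1}{6} \left(-56\right) = - \frac{7}{6} - \frac{28}{3} = - \frac{21}{2}$)
$\frac{-362245 + 269679}{-107397 + A{\left(205 \right)}} = \frac{-362245 + 269679}{-107397 - \frac{21}{2}} = - \frac{92566}{- \frac{214815}{2}} = \left(-92566\right) \left(- \frac{2}{214815}\right) = \frac{185132}{214815}$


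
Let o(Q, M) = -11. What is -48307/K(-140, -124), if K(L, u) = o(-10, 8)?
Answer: 48307/11 ≈ 4391.5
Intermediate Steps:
K(L, u) = -11
-48307/K(-140, -124) = -48307/(-11) = -48307*(-1/11) = 48307/11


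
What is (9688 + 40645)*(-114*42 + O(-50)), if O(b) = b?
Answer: -243511054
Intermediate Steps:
(9688 + 40645)*(-114*42 + O(-50)) = (9688 + 40645)*(-114*42 - 50) = 50333*(-4788 - 50) = 50333*(-4838) = -243511054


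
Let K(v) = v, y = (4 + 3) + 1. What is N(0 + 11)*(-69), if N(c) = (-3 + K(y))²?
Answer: -1725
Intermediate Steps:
y = 8 (y = 7 + 1 = 8)
N(c) = 25 (N(c) = (-3 + 8)² = 5² = 25)
N(0 + 11)*(-69) = 25*(-69) = -1725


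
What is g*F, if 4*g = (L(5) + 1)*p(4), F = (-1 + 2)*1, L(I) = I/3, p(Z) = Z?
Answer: 8/3 ≈ 2.6667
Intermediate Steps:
L(I) = I/3 (L(I) = I*(1/3) = I/3)
F = 1 (F = 1*1 = 1)
g = 8/3 (g = (((1/3)*5 + 1)*4)/4 = ((5/3 + 1)*4)/4 = ((8/3)*4)/4 = (1/4)*(32/3) = 8/3 ≈ 2.6667)
g*F = (8/3)*1 = 8/3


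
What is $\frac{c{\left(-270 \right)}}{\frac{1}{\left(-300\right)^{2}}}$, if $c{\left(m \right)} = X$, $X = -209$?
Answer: $-18810000$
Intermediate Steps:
$c{\left(m \right)} = -209$
$\frac{c{\left(-270 \right)}}{\frac{1}{\left(-300\right)^{2}}} = - \frac{209}{\frac{1}{\left(-300\right)^{2}}} = - \frac{209}{\frac{1}{90000}} = - 209 \frac{1}{\frac{1}{90000}} = \left(-209\right) 90000 = -18810000$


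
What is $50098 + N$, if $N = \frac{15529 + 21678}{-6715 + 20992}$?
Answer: $\frac{715286353}{14277} \approx 50101.0$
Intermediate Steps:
$N = \frac{37207}{14277} \approx 2.6061$
$50098 + N = 50098 + \frac{37207}{14277} = \frac{715286353}{14277}$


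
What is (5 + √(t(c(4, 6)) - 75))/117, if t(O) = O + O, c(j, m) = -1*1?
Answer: 5/117 + I*√77/117 ≈ 0.042735 + 0.075*I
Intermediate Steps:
c(j, m) = -1
t(O) = 2*O
(5 + √(t(c(4, 6)) - 75))/117 = (5 + √(2*(-1) - 75))/117 = (5 + √(-2 - 75))*(1/117) = (5 + √(-77))*(1/117) = (5 + I*√77)*(1/117) = 5/117 + I*√77/117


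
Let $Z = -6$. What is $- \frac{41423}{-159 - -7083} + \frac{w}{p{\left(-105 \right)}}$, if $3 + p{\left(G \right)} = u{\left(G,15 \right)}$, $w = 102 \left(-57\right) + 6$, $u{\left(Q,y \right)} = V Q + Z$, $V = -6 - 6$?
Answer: $- \frac{3408695}{320812} \approx -10.625$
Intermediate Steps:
$V = -12$
$u{\left(Q,y \right)} = -6 - 12 Q$ ($u{\left(Q,y \right)} = - 12 Q - 6 = -6 - 12 Q$)
$w = -5808$ ($w = -5814 + 6 = -5808$)
$p{\left(G \right)} = -9 - 12 G$ ($p{\left(G \right)} = -3 - \left(6 + 12 G\right) = -9 - 12 G$)
$- \frac{41423}{-159 - -7083} + \frac{w}{p{\left(-105 \right)}} = - \frac{41423}{-159 - -7083} - \frac{5808}{-9 - -1260} = - \frac{41423}{-159 + 7083} - \frac{5808}{-9 + 1260} = - \frac{41423}{6924} - \frac{5808}{1251} = \left(-41423\right) \frac{1}{6924} - \frac{1936}{417} = - \frac{41423}{6924} - \frac{1936}{417} = - \frac{3408695}{320812}$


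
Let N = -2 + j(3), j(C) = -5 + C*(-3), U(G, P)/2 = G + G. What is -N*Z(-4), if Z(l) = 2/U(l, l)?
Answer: -2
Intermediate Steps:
U(G, P) = 4*G (U(G, P) = 2*(G + G) = 2*(2*G) = 4*G)
j(C) = -5 - 3*C
N = -16 (N = -2 + (-5 - 3*3) = -2 + (-5 - 9) = -2 - 14 = -16)
Z(l) = 1/(2*l) (Z(l) = 2/((4*l)) = 2*(1/(4*l)) = 1/(2*l))
-N*Z(-4) = -(-16)*(1/2)/(-4) = -(-16)*(1/2)*(-1/4) = -(-16)*(-1)/8 = -1*2 = -2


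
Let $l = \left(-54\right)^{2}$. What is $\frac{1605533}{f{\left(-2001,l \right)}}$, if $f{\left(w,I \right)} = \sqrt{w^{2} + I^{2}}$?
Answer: $\frac{1605533 \sqrt{1389673}}{4169019} \approx 453.99$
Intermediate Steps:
$l = 2916$
$f{\left(w,I \right)} = \sqrt{I^{2} + w^{2}}$
$\frac{1605533}{f{\left(-2001,l \right)}} = \frac{1605533}{\sqrt{2916^{2} + \left(-2001\right)^{2}}} = \frac{1605533}{\sqrt{8503056 + 4004001}} = \frac{1605533}{\sqrt{12507057}} = \frac{1605533}{3 \sqrt{1389673}} = 1605533 \frac{\sqrt{1389673}}{4169019} = \frac{1605533 \sqrt{1389673}}{4169019}$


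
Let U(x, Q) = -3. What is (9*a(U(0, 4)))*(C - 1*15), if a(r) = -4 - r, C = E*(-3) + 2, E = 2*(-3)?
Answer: -45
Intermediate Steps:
E = -6
C = 20 (C = -6*(-3) + 2 = 18 + 2 = 20)
(9*a(U(0, 4)))*(C - 1*15) = (9*(-4 - 1*(-3)))*(20 - 1*15) = (9*(-4 + 3))*(20 - 15) = (9*(-1))*5 = -9*5 = -45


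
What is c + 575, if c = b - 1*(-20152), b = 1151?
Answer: 21878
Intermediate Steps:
c = 21303 (c = 1151 - 1*(-20152) = 1151 + 20152 = 21303)
c + 575 = 21303 + 575 = 21878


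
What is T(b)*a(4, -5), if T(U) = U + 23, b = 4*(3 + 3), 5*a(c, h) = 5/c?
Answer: 47/4 ≈ 11.750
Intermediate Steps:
a(c, h) = 1/c (a(c, h) = (5/c)/5 = 1/c)
b = 24 (b = 4*6 = 24)
T(U) = 23 + U
T(b)*a(4, -5) = (23 + 24)/4 = 47*(¼) = 47/4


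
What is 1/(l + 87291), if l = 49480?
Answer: 1/136771 ≈ 7.3115e-6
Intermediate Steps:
1/(l + 87291) = 1/(49480 + 87291) = 1/136771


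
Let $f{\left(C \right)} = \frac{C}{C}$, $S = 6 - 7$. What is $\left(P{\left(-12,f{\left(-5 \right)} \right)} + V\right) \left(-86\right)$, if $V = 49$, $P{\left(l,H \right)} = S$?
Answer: $-4128$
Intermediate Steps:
$S = -1$ ($S = 6 - 7 = -1$)
$f{\left(C \right)} = 1$
$P{\left(l,H \right)} = -1$
$\left(P{\left(-12,f{\left(-5 \right)} \right)} + V\right) \left(-86\right) = \left(-1 + 49\right) \left(-86\right) = 48 \left(-86\right) = -4128$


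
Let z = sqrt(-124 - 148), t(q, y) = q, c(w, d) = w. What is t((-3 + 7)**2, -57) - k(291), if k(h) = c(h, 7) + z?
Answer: -275 - 4*I*sqrt(17) ≈ -275.0 - 16.492*I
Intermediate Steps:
z = 4*I*sqrt(17) (z = sqrt(-272) = 4*I*sqrt(17) ≈ 16.492*I)
k(h) = h + 4*I*sqrt(17)
t((-3 + 7)**2, -57) - k(291) = (-3 + 7)**2 - (291 + 4*I*sqrt(17)) = 4**2 + (-291 - 4*I*sqrt(17)) = 16 + (-291 - 4*I*sqrt(17)) = -275 - 4*I*sqrt(17)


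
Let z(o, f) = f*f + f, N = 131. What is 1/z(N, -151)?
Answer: 1/22650 ≈ 4.4150e-5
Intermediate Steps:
z(o, f) = f + f² (z(o, f) = f² + f = f + f²)
1/z(N, -151) = 1/(-151*(1 - 151)) = 1/(-151*(-150)) = 1/22650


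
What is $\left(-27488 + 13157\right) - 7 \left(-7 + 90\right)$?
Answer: $-14912$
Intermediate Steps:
$\left(-27488 + 13157\right) - 7 \left(-7 + 90\right) = -14331 - 581 = -14912$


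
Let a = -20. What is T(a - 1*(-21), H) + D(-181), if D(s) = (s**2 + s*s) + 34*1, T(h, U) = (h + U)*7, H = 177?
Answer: 66802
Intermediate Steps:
T(h, U) = 7*U + 7*h (T(h, U) = (U + h)*7 = 7*U + 7*h)
D(s) = 34 + 2*s**2 (D(s) = (s**2 + s**2) + 34 = 2*s**2 + 34 = 34 + 2*s**2)
T(a - 1*(-21), H) + D(-181) = (7*177 + 7*(-20 - 1*(-21))) + (34 + 2*(-181)**2) = (1239 + 7*(-20 + 21)) + (34 + 2*32761) = (1239 + 7*1) + (34 + 65522) = (1239 + 7) + 65556 = 1246 + 65556 = 66802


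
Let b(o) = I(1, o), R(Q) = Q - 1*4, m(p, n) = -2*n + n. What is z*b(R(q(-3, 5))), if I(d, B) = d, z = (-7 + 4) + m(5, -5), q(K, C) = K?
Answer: 2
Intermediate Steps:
m(p, n) = -n
R(Q) = -4 + Q (R(Q) = Q - 4 = -4 + Q)
z = 2 (z = (-7 + 4) - 1*(-5) = -3 + 5 = 2)
b(o) = 1
z*b(R(q(-3, 5))) = 2*1 = 2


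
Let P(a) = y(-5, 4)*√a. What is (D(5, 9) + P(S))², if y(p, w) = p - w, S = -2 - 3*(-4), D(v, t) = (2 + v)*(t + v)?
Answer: 10414 - 1764*√10 ≈ 4835.7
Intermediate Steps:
S = 10 (S = -2 + 12 = 10)
P(a) = -9*√a (P(a) = (-5 - 1*4)*√a = (-5 - 4)*√a = -9*√a)
(D(5, 9) + P(S))² = ((5² + 2*9 + 2*5 + 9*5) - 9*√10)² = ((25 + 18 + 10 + 45) - 9*√10)² = (98 - 9*√10)²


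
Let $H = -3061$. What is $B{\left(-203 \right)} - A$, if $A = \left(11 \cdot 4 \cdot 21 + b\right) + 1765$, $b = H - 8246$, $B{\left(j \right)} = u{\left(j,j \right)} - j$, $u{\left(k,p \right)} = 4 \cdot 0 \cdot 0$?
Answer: $8821$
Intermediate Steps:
$u{\left(k,p \right)} = 0$ ($u{\left(k,p \right)} = 0 \cdot 0 = 0$)
$B{\left(j \right)} = - j$ ($B{\left(j \right)} = 0 - j = - j$)
$b = -11307$ ($b = -3061 - 8246 = -11307$)
$A = -8618$ ($A = \left(11 \cdot 4 \cdot 21 - 11307\right) + 1765 = \left(44 \cdot 21 - 11307\right) + 1765 = \left(924 - 11307\right) + 1765 = -10383 + 1765 = -8618$)
$B{\left(-203 \right)} - A = \left(-1\right) \left(-203\right) - -8618 = 203 + 8618 = 8821$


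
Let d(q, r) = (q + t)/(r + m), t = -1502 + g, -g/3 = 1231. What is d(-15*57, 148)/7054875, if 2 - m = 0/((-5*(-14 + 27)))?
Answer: -121/21164625 ≈ -5.7171e-6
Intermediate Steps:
g = -3693 (g = -3*1231 = -3693)
t = -5195 (t = -1502 - 3693 = -5195)
m = 2 (m = 2 - 0/((-5*(-14 + 27))) = 2 - 0/((-5*13)) = 2 - 0/(-65) = 2 - 0*(-1)/65 = 2 - 1*0 = 2 + 0 = 2)
d(q, r) = (-5195 + q)/(2 + r) (d(q, r) = (q - 5195)/(r + 2) = (-5195 + q)/(2 + r))
d(-15*57, 148)/7054875 = ((-5195 - 15*57)/(2 + 148))/7054875 = ((-5195 - 855)/150)*(1/7054875) = ((1/150)*(-6050))*(1/7054875) = -121/3*1/7054875 = -121/21164625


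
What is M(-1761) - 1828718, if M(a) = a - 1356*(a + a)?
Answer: 2945353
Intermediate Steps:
M(a) = -2711*a (M(a) = a - 2712*a = -2711*a)
M(-1761) - 1828718 = -2711*(-1761) - 1828718 = 4774071 - 1828718 = 2945353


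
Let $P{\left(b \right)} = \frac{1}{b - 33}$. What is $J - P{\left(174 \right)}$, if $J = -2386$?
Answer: $- \frac{336427}{141} \approx -2386.0$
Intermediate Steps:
$P{\left(b \right)} = \frac{1}{-33 + b}$
$J - P{\left(174 \right)} = -2386 - \frac{1}{-33 + 174} = -2386 - \frac{1}{141} = - \frac{336427}{141}$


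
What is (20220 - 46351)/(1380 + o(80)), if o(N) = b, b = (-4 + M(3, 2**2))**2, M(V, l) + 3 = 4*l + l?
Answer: -26131/1549 ≈ -16.870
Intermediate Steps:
M(V, l) = -3 + 5*l (M(V, l) = -3 + (4*l + l) = -3 + 5*l)
b = 169 (b = (-4 + (-3 + 5*2**2))**2 = (-4 + (-3 + 5*4))**2 = (-4 + (-3 + 20))**2 = (-4 + 17)**2 = 13**2 = 169)
o(N) = 169
(20220 - 46351)/(1380 + o(80)) = (20220 - 46351)/(1380 + 169) = -26131/1549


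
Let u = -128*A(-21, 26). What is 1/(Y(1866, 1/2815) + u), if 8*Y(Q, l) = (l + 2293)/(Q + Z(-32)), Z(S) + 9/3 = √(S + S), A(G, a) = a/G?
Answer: 7696167800385878310/1220843398179046838401 + 32052322305360*I/1220843398179046838401 ≈ 0.006304 + 2.6254e-8*I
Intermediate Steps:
Z(S) = -3 + √2*√S (Z(S) = -3 + √(S + S) = -3 + √(2*S) = -3 + √2*√S)
Y(Q, l) = (2293 + l)/(8*(-3 + Q + 8*I)) (Y(Q, l) = ((l + 2293)/(Q + (-3 + √2*√(-32))))/8 = ((2293 + l)/(Q + (-3 + √2*(4*I*√2))))/8 = ((2293 + l)/(Q + (-3 + 8*I)))/8 = ((2293 + l)/(-3 + Q + 8*I))/8 = (2293 + l)/(8*(-3 + Q + 8*I)))
u = 3328/21 (u = -3328/(-21) = -3328*(-1)/21 = -128*(-26/21) = 3328/21 ≈ 158.48)
1/(Y(1866, 1/2815) + u) = 1/((2293 + 1/2815)/(8*(-3 + 1866 + 8*I)) + 3328/21) = 1/((2293 + 1/2815)/(8*(1863 + 8*I)) + 3328/21) = 1/((⅛)*((1863 - 8*I)/3470833)*(6454796/2815) + 3328/21) = 1/((3006321237/19540789790 - 6454796*I/9770394895) + 3328/21) = 1/(65094881167097/410356585590 - 6454796*I/9770394895) = 48516459114305700*(65094881167097/410356585590 + 6454796*I/9770394895)/1220843398179046838401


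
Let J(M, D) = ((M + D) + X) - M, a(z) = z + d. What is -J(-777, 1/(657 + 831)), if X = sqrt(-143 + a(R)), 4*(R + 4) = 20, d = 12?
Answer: -1/1488 - I*sqrt(130) ≈ -0.00067204 - 11.402*I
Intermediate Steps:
R = 1 (R = -4 + (1/4)*20 = -4 + 5 = 1)
a(z) = 12 + z (a(z) = z + 12 = 12 + z)
X = I*sqrt(130) (X = sqrt(-143 + (12 + 1)) = sqrt(-143 + 13) = sqrt(-130) = I*sqrt(130) ≈ 11.402*I)
J(M, D) = D + I*sqrt(130) (J(M, D) = ((M + D) + I*sqrt(130)) - M = ((D + M) + I*sqrt(130)) - M = (D + M + I*sqrt(130)) - M = D + I*sqrt(130))
-J(-777, 1/(657 + 831)) = -(1/(657 + 831) + I*sqrt(130)) = -(1/1488 + I*sqrt(130)) = -1/1488 - I*sqrt(130)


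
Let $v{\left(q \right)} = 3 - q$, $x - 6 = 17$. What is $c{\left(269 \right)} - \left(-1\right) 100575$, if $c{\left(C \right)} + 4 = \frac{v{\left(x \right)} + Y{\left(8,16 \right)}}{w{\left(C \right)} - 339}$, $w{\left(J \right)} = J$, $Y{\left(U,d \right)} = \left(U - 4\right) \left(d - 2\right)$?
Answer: $\frac{3519967}{35} \approx 1.0057 \cdot 10^{5}$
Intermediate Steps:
$x = 23$ ($x = 6 + 17 = 23$)
$Y{\left(U,d \right)} = \left(-4 + U\right) \left(-2 + d\right)$
$c{\left(C \right)} = -4 + \frac{36}{-339 + C}$ ($c{\left(C \right)} = -4 + \frac{\left(3 - 23\right) + \left(8 - 64 - 16 + 8 \cdot 16\right)}{C - 339} = -4 + \frac{\left(3 - 23\right) + \left(8 - 64 - 16 + 128\right)}{-339 + C} = -4 + \frac{-20 + 56}{-339 + C} = -4 + \frac{36}{-339 + C}$)
$c{\left(269 \right)} - \left(-1\right) 100575 = \frac{4 \left(348 - 269\right)}{-339 + 269} - \left(-1\right) 100575 = \frac{4 \left(348 - 269\right)}{-70} - -100575 = 4 \left(- \frac{1}{70}\right) 79 + 100575 = - \frac{158}{35} + 100575 = \frac{3519967}{35}$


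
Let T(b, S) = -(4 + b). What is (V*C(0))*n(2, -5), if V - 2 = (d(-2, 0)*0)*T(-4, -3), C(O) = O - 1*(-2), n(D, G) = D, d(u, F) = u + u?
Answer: 8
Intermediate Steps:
d(u, F) = 2*u
T(b, S) = -4 - b
C(O) = 2 + O (C(O) = O + 2 = 2 + O)
V = 2 (V = 2 + ((2*(-2))*0)*(-4 - 1*(-4)) = 2 + (-4*0)*(-4 + 4) = 2 + 0*0 = 2 + 0 = 2)
(V*C(0))*n(2, -5) = (2*(2 + 0))*2 = (2*2)*2 = 4*2 = 8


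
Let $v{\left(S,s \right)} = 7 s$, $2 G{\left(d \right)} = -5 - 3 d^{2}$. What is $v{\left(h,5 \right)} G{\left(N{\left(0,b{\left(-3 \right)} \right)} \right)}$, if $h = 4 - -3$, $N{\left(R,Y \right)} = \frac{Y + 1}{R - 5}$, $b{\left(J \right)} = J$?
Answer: $- \frac{959}{10} \approx -95.9$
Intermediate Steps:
$N{\left(R,Y \right)} = \frac{1 + Y}{-5 + R}$
$G{\left(d \right)} = - \frac{5}{2} - \frac{3 d^{2}}{2}$ ($G{\left(d \right)} = \frac{-5 - 3 d^{2}}{2} = - \frac{5}{2} - \frac{3 d^{2}}{2}$)
$h = 7$ ($h = 4 + 3 = 7$)
$v{\left(h,5 \right)} G{\left(N{\left(0,b{\left(-3 \right)} \right)} \right)} = 7 \cdot 5 \left(- \frac{5}{2} - \frac{3 \left(\frac{1 - 3}{-5 + 0}\right)^{2}}{2}\right) = 35 \left(- \frac{5}{2} - \frac{3 \left(\frac{1}{-5} \left(-2\right)\right)^{2}}{2}\right) = 35 \left(- \frac{5}{2} - \frac{3 \left(\left(- \frac{1}{5}\right) \left(-2\right)\right)^{2}}{2}\right) = 35 \left(- \frac{5}{2} - \frac{3 \left(\frac{2}{5}\right)^{2}}{2}\right) = 35 \left(- \frac{5}{2} - \frac{6}{25}\right) = 35 \left(- \frac{137}{50}\right) = - \frac{959}{10}$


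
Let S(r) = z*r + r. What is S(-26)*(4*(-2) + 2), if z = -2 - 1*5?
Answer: -936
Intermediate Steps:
z = -7 (z = -2 - 5 = -7)
S(r) = -6*r (S(r) = -7*r + r = -6*r)
S(-26)*(4*(-2) + 2) = (-6*(-26))*(4*(-2) + 2) = 156*(-8 + 2) = 156*(-6) = -936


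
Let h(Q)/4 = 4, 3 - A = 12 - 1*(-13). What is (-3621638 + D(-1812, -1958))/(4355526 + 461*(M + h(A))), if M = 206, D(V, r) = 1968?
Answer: -1809835/2228934 ≈ -0.81197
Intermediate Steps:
A = -22 (A = 3 - (12 - 1*(-13)) = 3 - (12 + 13) = 3 - 1*25 = 3 - 25 = -22)
h(Q) = 16 (h(Q) = 4*4 = 16)
(-3621638 + D(-1812, -1958))/(4355526 + 461*(M + h(A))) = (-3621638 + 1968)/(4355526 + 461*(206 + 16)) = -3619670/(4355526 + 461*222) = -3619670/(4355526 + 102342) = -3619670/4457868 = -3619670*1/4457868 = -1809835/2228934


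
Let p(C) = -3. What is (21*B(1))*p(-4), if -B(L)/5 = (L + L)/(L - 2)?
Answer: -630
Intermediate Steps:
B(L) = -10*L/(-2 + L) (B(L) = -5*(L + L)/(L - 2) = -5*2*L/(-2 + L) = -10*L/(-2 + L))
(21*B(1))*p(-4) = (21*(-10*1/(-2 + 1)))*(-3) = (21*(-10*1/(-1)))*(-3) = (21*(-10*1*(-1)))*(-3) = (21*10)*(-3) = 210*(-3) = -630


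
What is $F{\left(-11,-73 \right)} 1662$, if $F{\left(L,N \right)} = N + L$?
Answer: $-139608$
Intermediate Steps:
$F{\left(L,N \right)} = L + N$
$F{\left(-11,-73 \right)} 1662 = \left(-11 - 73\right) 1662 = \left(-84\right) 1662 = -139608$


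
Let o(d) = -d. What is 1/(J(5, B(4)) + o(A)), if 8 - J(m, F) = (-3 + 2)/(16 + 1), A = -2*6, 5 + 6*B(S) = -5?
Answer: 17/341 ≈ 0.049853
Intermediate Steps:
B(S) = -5/3 (B(S) = -⅚ + (⅙)*(-5) = -⅚ - ⅚ = -5/3)
A = -12
J(m, F) = 137/17 (J(m, F) = 8 - (-3 + 2)/(16 + 1) = 8 - (-1)/17 = 8 - 1*(-1/17) = 8 + 1/17 = 137/17)
1/(J(5, B(4)) + o(A)) = 1/(137/17 - 1*(-12)) = 1/(137/17 + 12) = 1/(341/17) = 17/341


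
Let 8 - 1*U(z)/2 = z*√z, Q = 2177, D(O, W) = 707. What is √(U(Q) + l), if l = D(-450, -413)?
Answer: √(723 - 4354*√2177) ≈ 449.92*I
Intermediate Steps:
l = 707
U(z) = 16 - 2*z^(3/2) (U(z) = 16 - 2*z*√z = 16 - 2*z^(3/2))
√(U(Q) + l) = √((16 - 4354*√2177) + 707) = √(723 - 4354*√2177)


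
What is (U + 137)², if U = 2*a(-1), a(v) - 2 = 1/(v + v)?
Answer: 19600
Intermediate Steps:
a(v) = 2 + 1/(2*v) (a(v) = 2 + 1/(v + v) = 2 + 1/(2*v))
U = 3 (U = 2*(2 + (½)/(-1)) = 2*(2 + (½)*(-1)) = 2*(2 - ½) = 2*(3/2) = 3)
(U + 137)² = (3 + 137)² = 140² = 19600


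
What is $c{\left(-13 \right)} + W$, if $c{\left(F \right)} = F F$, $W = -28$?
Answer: $141$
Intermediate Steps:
$c{\left(F \right)} = F^{2}$
$c{\left(-13 \right)} + W = \left(-13\right)^{2} - 28 = 169 - 28 = 141$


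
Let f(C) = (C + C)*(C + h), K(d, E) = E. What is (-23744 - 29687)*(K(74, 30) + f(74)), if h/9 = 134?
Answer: -10123571570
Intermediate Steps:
h = 1206 (h = 9*134 = 1206)
f(C) = 2*C*(1206 + C) (f(C) = (C + C)*(C + 1206) = (2*C)*(1206 + C) = 2*C*(1206 + C))
(-23744 - 29687)*(K(74, 30) + f(74)) = (-23744 - 29687)*(30 + 2*74*(1206 + 74)) = -53431*(30 + 2*74*1280) = -53431*(30 + 189440) = -53431*189470 = -10123571570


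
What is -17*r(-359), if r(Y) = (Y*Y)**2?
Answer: -282375306737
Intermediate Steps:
r(Y) = Y**4 (r(Y) = (Y**2)**2 = Y**4)
-17*r(-359) = -17*(-359)**4 = -17*16610312161 = -282375306737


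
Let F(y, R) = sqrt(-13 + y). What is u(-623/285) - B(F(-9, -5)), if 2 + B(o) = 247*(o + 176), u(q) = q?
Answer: -12389573/285 - 247*I*sqrt(22) ≈ -43472.0 - 1158.5*I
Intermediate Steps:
B(o) = 43470 + 247*o (B(o) = -2 + 247*(o + 176) = -2 + 247*(176 + o) = -2 + (43472 + 247*o) = 43470 + 247*o)
u(-623/285) - B(F(-9, -5)) = -623/285 - (43470 + 247*sqrt(-13 - 9)) = -623*1/285 - (43470 + 247*sqrt(-22)) = -623/285 - (43470 + 247*(I*sqrt(22))) = -623/285 - (43470 + 247*I*sqrt(22)) = -623/285 + (-43470 - 247*I*sqrt(22)) = -12389573/285 - 247*I*sqrt(22)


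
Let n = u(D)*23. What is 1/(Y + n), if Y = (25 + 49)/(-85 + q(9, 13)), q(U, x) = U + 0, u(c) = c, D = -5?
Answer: -38/4407 ≈ -0.0086226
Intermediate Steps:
q(U, x) = U
Y = -37/38 (Y = (25 + 49)/(-85 + 9) = 74/(-76) = -1/76*74 = -37/38 ≈ -0.97368)
n = -115 (n = -5*23 = -115)
1/(Y + n) = 1/(-37/38 - 115) = 1/(-4407/38) = -38/4407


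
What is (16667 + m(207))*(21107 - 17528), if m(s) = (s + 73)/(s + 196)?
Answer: 24040432899/403 ≈ 5.9654e+7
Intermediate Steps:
m(s) = (73 + s)/(196 + s)
(16667 + m(207))*(21107 - 17528) = (16667 + (73 + 207)/(196 + 207))*(21107 - 17528) = (16667 + 280/403)*3579 = (6717081/403)*3579 = 24040432899/403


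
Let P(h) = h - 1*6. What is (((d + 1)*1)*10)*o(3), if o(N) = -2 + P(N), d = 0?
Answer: -50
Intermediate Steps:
P(h) = -6 + h (P(h) = h - 6 = -6 + h)
o(N) = -8 + N (o(N) = -2 + (-6 + N) = -8 + N)
(((d + 1)*1)*10)*o(3) = (((0 + 1)*1)*10)*(-8 + 3) = ((1*1)*10)*(-5) = (1*10)*(-5) = 10*(-5) = -50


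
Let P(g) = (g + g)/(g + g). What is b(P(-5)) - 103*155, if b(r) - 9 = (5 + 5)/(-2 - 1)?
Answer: -47878/3 ≈ -15959.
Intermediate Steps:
P(g) = 1 (P(g) = (2*g)/((2*g)) = (2*g)*(1/(2*g)) = 1)
b(r) = 17/3 (b(r) = 9 + (5 + 5)/(-2 - 1) = 9 + 10/(-3) = 9 + 10*(-1/3) = 9 - 10/3 = 17/3)
b(P(-5)) - 103*155 = 17/3 - 103*155 = 17/3 - 15965 = -47878/3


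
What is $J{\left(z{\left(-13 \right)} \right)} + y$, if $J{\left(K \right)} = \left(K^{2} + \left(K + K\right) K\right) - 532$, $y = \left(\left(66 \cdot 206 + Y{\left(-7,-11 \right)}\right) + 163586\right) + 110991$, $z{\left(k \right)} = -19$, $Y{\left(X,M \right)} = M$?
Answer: $288713$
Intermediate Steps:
$y = 288162$ ($y = \left(\left(66 \cdot 206 - 11\right) + 163586\right) + 110991 = \left(\left(13596 - 11\right) + 163586\right) + 110991 = \left(13585 + 163586\right) + 110991 = 177171 + 110991 = 288162$)
$J{\left(K \right)} = -532 + 3 K^{2}$ ($J{\left(K \right)} = \left(K^{2} + 2 K K\right) - 532 = \left(K^{2} + 2 K^{2}\right) - 532 = 3 K^{2} - 532 = -532 + 3 K^{2}$)
$J{\left(z{\left(-13 \right)} \right)} + y = \left(-532 + 3 \left(-19\right)^{2}\right) + 288162 = \left(-532 + 3 \cdot 361\right) + 288162 = \left(-532 + 1083\right) + 288162 = 551 + 288162 = 288713$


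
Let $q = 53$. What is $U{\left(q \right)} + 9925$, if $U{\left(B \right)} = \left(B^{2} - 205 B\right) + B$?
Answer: $1922$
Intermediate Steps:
$U{\left(B \right)} = B^{2} - 204 B$
$U{\left(q \right)} + 9925 = 53 \left(-204 + 53\right) + 9925 = 53 \left(-151\right) + 9925 = -8003 + 9925 = 1922$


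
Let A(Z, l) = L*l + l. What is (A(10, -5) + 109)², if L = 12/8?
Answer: 37249/4 ≈ 9312.3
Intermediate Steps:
L = 3/2 (L = 12*(⅛) = 3/2 ≈ 1.5000)
A(Z, l) = 5*l/2 (A(Z, l) = 3*l/2 + l = 5*l/2)
(A(10, -5) + 109)² = ((5/2)*(-5) + 109)² = (-25/2 + 109)² = (193/2)² = 37249/4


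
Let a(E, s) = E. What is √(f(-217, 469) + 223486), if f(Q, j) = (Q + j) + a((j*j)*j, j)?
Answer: √103385447 ≈ 10168.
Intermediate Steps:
f(Q, j) = Q + j + j³ (f(Q, j) = (Q + j) + (j*j)*j = (Q + j) + j²*j = (Q + j) + j³ = Q + j + j³)
√(f(-217, 469) + 223486) = √((-217 + 469 + 469³) + 223486) = √((-217 + 469 + 103161709) + 223486) = √(103161961 + 223486) = √103385447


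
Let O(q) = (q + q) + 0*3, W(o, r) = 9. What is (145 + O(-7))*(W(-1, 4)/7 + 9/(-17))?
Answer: 11790/119 ≈ 99.076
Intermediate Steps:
O(q) = 2*q (O(q) = 2*q + 0 = 2*q)
(145 + O(-7))*(W(-1, 4)/7 + 9/(-17)) = (145 + 2*(-7))*(9/7 + 9/(-17)) = (145 - 14)*(9*(⅐) + 9*(-1/17)) = 131*(9/7 - 9/17) = 131*(90/119) = 11790/119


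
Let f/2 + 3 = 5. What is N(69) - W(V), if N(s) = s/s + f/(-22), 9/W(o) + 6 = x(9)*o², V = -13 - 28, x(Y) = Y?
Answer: 45336/55451 ≈ 0.81759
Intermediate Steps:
f = 4 (f = -6 + 2*5 = -6 + 10 = 4)
V = -41
W(o) = 9/(-6 + 9*o²)
N(s) = 9/11 (N(s) = s/s + 4/(-22) = 1 + 4*(-1/22) = 1 - 2/11 = 9/11)
N(69) - W(V) = 9/11 - 3/(-2 + 3*(-41)²) = 9/11 - 3/(-2 + 3*1681) = 9/11 - 3/(-2 + 5043) = 9/11 - 3/5041 = 45336/55451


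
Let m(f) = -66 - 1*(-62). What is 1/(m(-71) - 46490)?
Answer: -1/46494 ≈ -2.1508e-5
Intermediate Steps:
m(f) = -4 (m(f) = -66 + 62 = -4)
1/(m(-71) - 46490) = 1/(-4 - 46490) = 1/(-46494) = -1/46494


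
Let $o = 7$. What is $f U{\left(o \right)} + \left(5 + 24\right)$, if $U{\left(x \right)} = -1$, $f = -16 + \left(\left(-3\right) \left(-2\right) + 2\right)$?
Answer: $37$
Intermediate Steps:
$f = -8$ ($f = -16 + \left(6 + 2\right) = -16 + 8 = -8$)
$f U{\left(o \right)} + \left(5 + 24\right) = \left(-8\right) \left(-1\right) + \left(5 + 24\right) = 8 + 29 = 37$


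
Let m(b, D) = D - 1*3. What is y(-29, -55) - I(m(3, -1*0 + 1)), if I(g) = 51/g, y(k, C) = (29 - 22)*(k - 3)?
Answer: -397/2 ≈ -198.50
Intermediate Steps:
y(k, C) = -21 + 7*k (y(k, C) = 7*(-3 + k) = -21 + 7*k)
m(b, D) = -3 + D (m(b, D) = D - 3 = -3 + D)
y(-29, -55) - I(m(3, -1*0 + 1)) = (-21 + 7*(-29)) - 51/(-3 + (-1*0 + 1)) = (-21 - 203) - 51/(-3 + (0 + 1)) = -224 - 51/(-3 + 1) = -224 - 51/(-2) = -224 - 51*(-1)/2 = -224 - 1*(-51/2) = -224 + 51/2 = -397/2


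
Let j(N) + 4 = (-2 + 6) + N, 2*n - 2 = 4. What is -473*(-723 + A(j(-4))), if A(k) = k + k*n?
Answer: 349547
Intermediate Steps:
n = 3 (n = 1 + (½)*4 = 1 + 2 = 3)
j(N) = N (j(N) = -4 + ((-2 + 6) + N) = -4 + (4 + N) = N)
A(k) = 4*k (A(k) = k + k*3 = k + 3*k = 4*k)
-473*(-723 + A(j(-4))) = -473*(-723 + 4*(-4)) = -473*(-723 - 16) = -473*(-739) = 349547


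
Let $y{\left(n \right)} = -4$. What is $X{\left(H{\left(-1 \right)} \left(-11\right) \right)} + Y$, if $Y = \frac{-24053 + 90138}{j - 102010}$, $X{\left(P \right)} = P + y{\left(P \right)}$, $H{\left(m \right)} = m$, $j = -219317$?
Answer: $\frac{2183204}{321327} \approx 6.7943$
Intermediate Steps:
$X{\left(P \right)} = -4 + P$ ($X{\left(P \right)} = P - 4 = -4 + P$)
$Y = - \frac{66085}{321327}$ ($Y = \frac{-24053 + 90138}{-219317 - 102010} = \frac{66085}{-321327} = 66085 \left(- \frac{1}{321327}\right) = - \frac{66085}{321327} \approx -0.20566$)
$X{\left(H{\left(-1 \right)} \left(-11\right) \right)} + Y = \left(-4 - -11\right) - \frac{66085}{321327} = \left(-4 + 11\right) - \frac{66085}{321327} = 7 - \frac{66085}{321327} = \frac{2183204}{321327}$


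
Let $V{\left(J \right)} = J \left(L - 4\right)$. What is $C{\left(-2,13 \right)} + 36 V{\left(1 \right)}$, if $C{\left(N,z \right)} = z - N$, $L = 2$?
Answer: $-57$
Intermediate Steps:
$V{\left(J \right)} = - 2 J$ ($V{\left(J \right)} = J \left(2 - 4\right) = J \left(-2\right) = - 2 J$)
$C{\left(-2,13 \right)} + 36 V{\left(1 \right)} = \left(13 - -2\right) + 36 \left(\left(-2\right) 1\right) = \left(13 + 2\right) + 36 \left(-2\right) = 15 - 72 = -57$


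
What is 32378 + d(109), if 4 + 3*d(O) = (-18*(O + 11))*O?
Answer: -138310/3 ≈ -46103.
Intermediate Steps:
d(O) = -4/3 + O*(-198 - 18*O)/3 (d(O) = -4/3 + ((-18*(O + 11))*O)/3 = -4/3 + ((-18*(11 + O))*O)/3 = -4/3 + ((-198 - 18*O)*O)/3 = -4/3 + (O*(-198 - 18*O))/3 = -4/3 + O*(-198 - 18*O)/3)
32378 + d(109) = 32378 + (-4/3 - 66*109 - 6*109²) = 32378 + (-4/3 - 7194 - 6*11881) = 32378 + (-4/3 - 7194 - 71286) = 32378 - 235444/3 = -138310/3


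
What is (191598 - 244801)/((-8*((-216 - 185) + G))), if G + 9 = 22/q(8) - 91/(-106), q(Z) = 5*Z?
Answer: -14098795/866214 ≈ -16.276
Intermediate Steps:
G = -8047/1060 (G = -9 + (22/((5*8)) - 91/(-106)) = -9 + (22/40 - 91*(-1/106)) = -9 + (22*(1/40) + 91/106) = -9 + (11/20 + 91/106) = -9 + 1493/1060 = -8047/1060 ≈ -7.5915)
(191598 - 244801)/((-8*((-216 - 185) + G))) = (191598 - 244801)/((-8*((-216 - 185) - 8047/1060))) = -53203*(-1/(8*(-401 - 8047/1060))) = -53203/((-8*(-433107/1060))) = -53203/866214/265 = -53203*265/866214 = -14098795/866214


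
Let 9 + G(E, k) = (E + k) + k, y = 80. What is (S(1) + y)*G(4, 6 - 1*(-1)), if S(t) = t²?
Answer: 729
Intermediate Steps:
G(E, k) = -9 + E + 2*k (G(E, k) = -9 + ((E + k) + k) = -9 + (E + 2*k) = -9 + E + 2*k)
(S(1) + y)*G(4, 6 - 1*(-1)) = (1² + 80)*(-9 + 4 + 2*(6 - 1*(-1))) = (1 + 80)*(-9 + 4 + 2*(6 + 1)) = 81*(-9 + 4 + 2*7) = 81*(-9 + 4 + 14) = 81*9 = 729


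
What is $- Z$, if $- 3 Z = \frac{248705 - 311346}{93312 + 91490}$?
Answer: $- \frac{62641}{554406} \approx -0.11299$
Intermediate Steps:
$Z = \frac{62641}{554406}$ ($Z = - \frac{\left(248705 - 311346\right) \frac{1}{93312 + 91490}}{3} = - \frac{\left(-62641\right) \frac{1}{184802}}{3} = \left(- \frac{1}{3}\right) \left(- \frac{62641}{184802}\right) = \frac{62641}{554406} \approx 0.11299$)
$- Z = \left(-1\right) \frac{62641}{554406} = - \frac{62641}{554406}$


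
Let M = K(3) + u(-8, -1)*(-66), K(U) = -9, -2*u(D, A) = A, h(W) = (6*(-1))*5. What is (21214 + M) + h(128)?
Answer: 21142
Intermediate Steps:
h(W) = -30 (h(W) = -6*5 = -30)
u(D, A) = -A/2
M = -42 (M = -9 - 1/2*(-1)*(-66) = -9 + (1/2)*(-66) = -9 - 33 = -42)
(21214 + M) + h(128) = (21214 - 42) - 30 = 21172 - 30 = 21142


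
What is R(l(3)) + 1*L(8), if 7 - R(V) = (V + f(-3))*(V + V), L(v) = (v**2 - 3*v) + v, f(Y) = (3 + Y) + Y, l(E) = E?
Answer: 55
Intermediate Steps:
f(Y) = 3 + 2*Y
L(v) = v**2 - 2*v
R(V) = 7 - 2*V*(-3 + V) (R(V) = 7 - (V + (3 + 2*(-3)))*(V + V) = 7 - (V + (3 - 6))*2*V = 7 - (V - 3)*2*V = 7 - (-3 + V)*2*V = 7 - 2*V*(-3 + V))
R(l(3)) + 1*L(8) = (7 - 2*3**2 + 6*3) + 1*(8*(-2 + 8)) = (7 - 2*9 + 18) + 1*(8*6) = (7 - 18 + 18) + 1*48 = 7 + 48 = 55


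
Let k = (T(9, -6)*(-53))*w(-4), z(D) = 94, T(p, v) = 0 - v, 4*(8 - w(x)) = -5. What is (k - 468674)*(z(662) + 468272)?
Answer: -220888665273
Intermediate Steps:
w(x) = 37/4 (w(x) = 8 - ¼*(-5) = 8 + 5/4 = 37/4)
T(p, v) = -v
k = -5883/2 (k = (-1*(-6)*(-53))*(37/4) = (6*(-53))*(37/4) = -318*37/4 = -5883/2 ≈ -2941.5)
(k - 468674)*(z(662) + 468272) = (-5883/2 - 468674)*(94 + 468272) = -943231/2*468366 = -220888665273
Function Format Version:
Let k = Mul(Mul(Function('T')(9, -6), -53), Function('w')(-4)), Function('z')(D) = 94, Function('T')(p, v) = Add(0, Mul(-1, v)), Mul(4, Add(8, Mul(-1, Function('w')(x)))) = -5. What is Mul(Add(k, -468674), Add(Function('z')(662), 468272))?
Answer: -220888665273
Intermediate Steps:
Function('w')(x) = Rational(37, 4) (Function('w')(x) = Add(8, Mul(Rational(-1, 4), -5)) = Add(8, Rational(5, 4)) = Rational(37, 4))
Function('T')(p, v) = Mul(-1, v)
k = Rational(-5883, 2) (k = Mul(Mul(Mul(-1, -6), -53), Rational(37, 4)) = Mul(Mul(6, -53), Rational(37, 4)) = Mul(-318, Rational(37, 4)) = Rational(-5883, 2) ≈ -2941.5)
Mul(Add(k, -468674), Add(Function('z')(662), 468272)) = Mul(Add(Rational(-5883, 2), -468674), Add(94, 468272)) = Mul(Rational(-943231, 2), 468366) = -220888665273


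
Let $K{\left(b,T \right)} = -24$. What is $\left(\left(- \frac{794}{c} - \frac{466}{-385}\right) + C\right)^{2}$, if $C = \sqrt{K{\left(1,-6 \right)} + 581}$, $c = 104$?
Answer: $\frac{239787126569}{400800400} - \frac{128613 \sqrt{557}}{10010} \approx 295.04$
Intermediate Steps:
$C = \sqrt{557}$ ($C = \sqrt{-24 + 581} = \sqrt{557} \approx 23.601$)
$\left(\left(- \frac{794}{c} - \frac{466}{-385}\right) + C\right)^{2} = \left(\left(- \frac{794}{104} - \frac{466}{-385}\right) + \sqrt{557}\right)^{2} = \left(\left(\left(-794\right) \frac{1}{104} - - \frac{466}{385}\right) + \sqrt{557}\right)^{2} = \left(\left(- \frac{397}{52} + \frac{466}{385}\right) + \sqrt{557}\right)^{2} = \left(- \frac{128613}{20020} + \sqrt{557}\right)^{2}$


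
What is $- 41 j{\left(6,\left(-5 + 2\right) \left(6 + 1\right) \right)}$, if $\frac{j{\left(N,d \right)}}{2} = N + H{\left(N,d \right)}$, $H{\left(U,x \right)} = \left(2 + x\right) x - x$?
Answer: $-34932$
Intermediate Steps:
$H{\left(U,x \right)} = - x + x \left(2 + x\right)$ ($H{\left(U,x \right)} = x \left(2 + x\right) - x = - x + x \left(2 + x\right)$)
$j{\left(N,d \right)} = 2 N + 2 d \left(1 + d\right)$ ($j{\left(N,d \right)} = 2 \left(N + d \left(1 + d\right)\right) = 2 N + 2 d \left(1 + d\right)$)
$- 41 j{\left(6,\left(-5 + 2\right) \left(6 + 1\right) \right)} = - 41 \left(2 \cdot 6 + 2 \left(-5 + 2\right) \left(6 + 1\right) \left(1 + \left(-5 + 2\right) \left(6 + 1\right)\right)\right) = - 41 \left(12 + 2 \left(\left(-3\right) 7\right) \left(1 - 21\right)\right) = - 41 \left(12 + 2 \left(-21\right) \left(1 - 21\right)\right) = - 41 \left(12 + 2 \left(-21\right) \left(-20\right)\right) = - 41 \left(12 + 840\right) = \left(-41\right) 852 = -34932$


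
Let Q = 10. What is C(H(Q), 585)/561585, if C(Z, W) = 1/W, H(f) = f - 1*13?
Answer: 1/328527225 ≈ 3.0439e-9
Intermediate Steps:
H(f) = -13 + f (H(f) = f - 13 = -13 + f)
C(H(Q), 585)/561585 = 1/(585*561585) = (1/585)*(1/561585) = 1/328527225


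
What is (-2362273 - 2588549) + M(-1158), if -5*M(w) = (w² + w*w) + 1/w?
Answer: -31770932003/5790 ≈ -5.4872e+6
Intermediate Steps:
M(w) = -2*w²/5 - 1/(5*w) (M(w) = -((w² + w*w) + 1/w)/5 = -((w² + w²) + 1/w)/5 = -(2*w² + 1/w)/5 = -(1/w + 2*w²)/5 = -2*w²/5 - 1/(5*w))
(-2362273 - 2588549) + M(-1158) = (-2362273 - 2588549) + (⅕)*(-1 - 2*(-1158)³)/(-1158) = -4950822 + (⅕)*(-1/1158)*(-1 - 2*(-1552836312)) = -4950822 + (⅕)*(-1/1158)*(-1 + 3105672624) = -4950822 + (⅕)*(-1/1158)*3105672623 = -4950822 - 3105672623/5790 = -31770932003/5790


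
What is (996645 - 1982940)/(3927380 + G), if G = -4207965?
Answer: 197259/56117 ≈ 3.5151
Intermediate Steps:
(996645 - 1982940)/(3927380 + G) = (996645 - 1982940)/(3927380 - 4207965) = -986295/(-280585) = -986295*(-1/280585) = 197259/56117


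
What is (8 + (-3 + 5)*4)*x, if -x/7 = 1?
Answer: -112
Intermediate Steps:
x = -7 (x = -7*1 = -7)
(8 + (-3 + 5)*4)*x = (8 + (-3 + 5)*4)*(-7) = (8 + 2*4)*(-7) = (8 + 8)*(-7) = 16*(-7) = -112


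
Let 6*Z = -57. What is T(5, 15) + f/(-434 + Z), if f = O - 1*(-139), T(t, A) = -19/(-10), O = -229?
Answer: 18653/8870 ≈ 2.1029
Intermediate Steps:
Z = -19/2 (Z = (⅙)*(-57) = -19/2 ≈ -9.5000)
T(t, A) = 19/10 (T(t, A) = -19*(-⅒) = 19/10)
f = -90 (f = -229 - 1*(-139) = -229 + 139 = -90)
T(5, 15) + f/(-434 + Z) = 19/10 - 90/(-434 - 19/2) = 19/10 - 90/(-887/2) = 19/10 - 2/887*(-90) = 19/10 + 180/887 = 18653/8870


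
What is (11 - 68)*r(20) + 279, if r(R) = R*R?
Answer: -22521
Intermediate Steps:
r(R) = R²
(11 - 68)*r(20) + 279 = (11 - 68)*20² + 279 = -57*400 + 279 = -22800 + 279 = -22521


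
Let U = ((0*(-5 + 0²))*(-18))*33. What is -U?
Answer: 0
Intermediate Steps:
U = 0 (U = ((0*(-5 + 0))*(-18))*33 = ((0*(-5))*(-18))*33 = (0*(-18))*33 = 0*33 = 0)
-U = -1*0 = 0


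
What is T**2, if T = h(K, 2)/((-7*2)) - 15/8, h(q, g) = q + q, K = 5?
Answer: 21025/3136 ≈ 6.7044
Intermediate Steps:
h(q, g) = 2*q
T = -145/56 (T = (2*5)/((-7*2)) - 15/8 = 10/(-14) - 15*1/8 = 10*(-1/14) - 15/8 = -5/7 - 15/8 = -145/56 ≈ -2.5893)
T**2 = (-145/56)**2 = 21025/3136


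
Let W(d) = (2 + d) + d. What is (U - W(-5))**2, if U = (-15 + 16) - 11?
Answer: 4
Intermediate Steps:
U = -10 (U = 1 - 11 = -10)
W(d) = 2 + 2*d
(U - W(-5))**2 = (-10 - (2 + 2*(-5)))**2 = (-10 - (2 - 10))**2 = (-10 - 1*(-8))**2 = (-10 + 8)**2 = (-2)**2 = 4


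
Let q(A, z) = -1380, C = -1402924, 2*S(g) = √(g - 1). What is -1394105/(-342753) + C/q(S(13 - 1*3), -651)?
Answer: 40231689556/39416595 ≈ 1020.7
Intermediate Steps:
S(g) = √(-1 + g)/2 (S(g) = √(g - 1)/2 = √(-1 + g)/2)
-1394105/(-342753) + C/q(S(13 - 1*3), -651) = -1394105/(-342753) - 1402924/(-1380) = -1394105*(-1/342753) - 1402924*(-1/1380) = 1394105/342753 + 350731/345 = 40231689556/39416595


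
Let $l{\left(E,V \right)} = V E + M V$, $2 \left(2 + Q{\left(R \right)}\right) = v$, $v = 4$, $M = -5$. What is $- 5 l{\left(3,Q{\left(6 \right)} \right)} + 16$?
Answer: $16$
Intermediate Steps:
$Q{\left(R \right)} = 0$ ($Q{\left(R \right)} = -2 + \frac{1}{2} \cdot 4 = -2 + 2 = 0$)
$l{\left(E,V \right)} = - 5 V + E V$ ($l{\left(E,V \right)} = V E - 5 V = E V - 5 V = - 5 V + E V$)
$- 5 l{\left(3,Q{\left(6 \right)} \right)} + 16 = - 5 \cdot 0 \left(-5 + 3\right) + 16 = - 5 \cdot 0 \left(-2\right) + 16 = \left(-5\right) 0 + 16 = 0 + 16 = 16$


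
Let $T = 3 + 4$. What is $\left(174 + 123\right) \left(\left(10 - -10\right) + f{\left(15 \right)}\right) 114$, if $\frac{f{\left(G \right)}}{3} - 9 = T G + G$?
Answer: $13780206$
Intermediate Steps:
$T = 7$
$f{\left(G \right)} = 27 + 24 G$ ($f{\left(G \right)} = 27 + 3 \left(7 G + G\right) = 27 + 3 \cdot 8 G = 27 + 24 G$)
$\left(174 + 123\right) \left(\left(10 - -10\right) + f{\left(15 \right)}\right) 114 = \left(174 + 123\right) \left(\left(10 - -10\right) + \left(27 + 24 \cdot 15\right)\right) 114 = 297 \left(\left(10 + 10\right) + \left(27 + 360\right)\right) 114 = 297 \left(20 + 387\right) 114 = 297 \cdot 407 \cdot 114 = 120879 \cdot 114 = 13780206$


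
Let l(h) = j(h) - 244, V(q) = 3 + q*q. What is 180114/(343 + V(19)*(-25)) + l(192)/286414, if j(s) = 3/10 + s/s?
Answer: -171964321733/8360424660 ≈ -20.569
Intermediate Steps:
j(s) = 13/10 (j(s) = 3*(⅒) + 1 = 3/10 + 1 = 13/10)
V(q) = 3 + q²
l(h) = -2427/10 (l(h) = 13/10 - 244 = -2427/10)
180114/(343 + V(19)*(-25)) + l(192)/286414 = 180114/(343 + (3 + 19²)*(-25)) - 2427/10/286414 = 180114/(343 + (3 + 361)*(-25)) - 2427/10*1/286414 = 180114/(343 + 364*(-25)) - 2427/2864140 = 180114/(343 - 9100) - 2427/2864140 = 180114/(-8757) - 2427/2864140 = 180114*(-1/8757) - 2427/2864140 = -60038/2919 - 2427/2864140 = -171964321733/8360424660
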